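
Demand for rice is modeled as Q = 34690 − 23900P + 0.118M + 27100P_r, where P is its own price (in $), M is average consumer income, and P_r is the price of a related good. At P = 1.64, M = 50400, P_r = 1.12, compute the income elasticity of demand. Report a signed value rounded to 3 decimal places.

At the given values, Q = 34690 − 23900(1.64) + 0.118(50400) + 27100(1.12) = 31793.2.
∂Q/∂M = 0.118.
E = (0.118) × (50400/31793.2) = 0.18705…

0.187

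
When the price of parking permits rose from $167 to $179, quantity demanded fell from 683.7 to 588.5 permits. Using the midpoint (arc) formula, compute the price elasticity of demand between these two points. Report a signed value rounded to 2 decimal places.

-2.16

%ΔQ = (588.5 − 683.7) / [(683.7 + 588.5)/2] = -95.2/636.1 = -0.149662…
%ΔP = (179 − 167) / [(167 + 179)/2] = 12/173 = 0.069364…
Arc Ed = %ΔQ / %ΔP = (-95.2/636.1) / (12/173) = -2.1576…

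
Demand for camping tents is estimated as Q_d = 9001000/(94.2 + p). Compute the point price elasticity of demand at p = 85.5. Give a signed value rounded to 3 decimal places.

dQ_d/dp = −9001000/(94.2 + p)² = -278.737. At p = 85.5, Q_d = 50089.
Ed = (dQ_d/dp)·(p/Q_d) = (-278.737) × (85.5/50089) = -0.47579…

-0.476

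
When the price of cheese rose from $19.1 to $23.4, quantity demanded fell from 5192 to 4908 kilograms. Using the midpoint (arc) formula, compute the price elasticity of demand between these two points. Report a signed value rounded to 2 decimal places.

-0.28

%ΔQ = (4908 − 5192) / [(5192 + 4908)/2] = -284/5050 = -0.056237…
%ΔP = (23.4 − 19.1) / [(19.1 + 23.4)/2] = 4.3/21.25 = 0.202352…
Arc Ed = %ΔQ / %ΔP = (-284/5050) / (4.3/21.25) = -0.2779…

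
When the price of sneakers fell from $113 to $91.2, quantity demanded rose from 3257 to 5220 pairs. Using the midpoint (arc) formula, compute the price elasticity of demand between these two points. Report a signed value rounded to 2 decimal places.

-2.17

%ΔQ = (5220 − 3257) / [(3257 + 5220)/2] = 1963/4238.5 = 0.463135…
%ΔP = (91.2 − 113) / [(113 + 91.2)/2] = -21.8/102.1 = -0.213516…
Arc Ed = %ΔQ / %ΔP = (1963/4238.5) / (-21.8/102.1) = -2.1690…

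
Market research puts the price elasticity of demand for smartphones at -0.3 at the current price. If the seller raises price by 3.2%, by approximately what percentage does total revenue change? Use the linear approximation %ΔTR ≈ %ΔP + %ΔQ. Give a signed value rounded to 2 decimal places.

%ΔQ ≈ Ed × %ΔP = (-0.3) × (+3.2%) = -0.9600%
%ΔTR ≈ %ΔP + %ΔQ = (+3.2%) + (-0.9600%) = +2.2400%

+2.24%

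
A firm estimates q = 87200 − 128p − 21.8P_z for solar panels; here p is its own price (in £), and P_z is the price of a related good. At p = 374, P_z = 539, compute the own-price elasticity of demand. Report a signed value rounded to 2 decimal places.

At the given values, q = 87200 − 128(374) − 21.8(539) = 27577.8.
∂q/∂p = −128.
E = (-128) × (374/27577.8) = -1.7358…

-1.74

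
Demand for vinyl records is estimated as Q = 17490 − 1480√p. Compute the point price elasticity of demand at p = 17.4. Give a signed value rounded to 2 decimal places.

-0.27

dQ/dp = −1480/(2√p) = -177.401. At p = 17.4, Q = 11316.4.
Ed = (dQ/dp)·(p/Q) = (-177.401) × (17.4/11316.4) = -0.2727…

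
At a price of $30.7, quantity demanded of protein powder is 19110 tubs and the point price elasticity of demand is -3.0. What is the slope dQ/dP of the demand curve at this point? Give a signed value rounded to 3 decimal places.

Ed = (dQ/dP)·(P/Q) ⇒ dQ/dP = Ed·Q/P = (-3.0)·19110/30.7 = -1867.42671…

-1867.427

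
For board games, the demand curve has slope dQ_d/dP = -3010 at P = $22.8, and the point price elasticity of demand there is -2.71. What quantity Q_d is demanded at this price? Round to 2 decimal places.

Ed = (dQ_d/dP)·(P/Q_d) ⇒ Q_d = (dQ_d/dP)·P/Ed = (-3010)·22.8/(-2.71) = 25323.9852…

25323.99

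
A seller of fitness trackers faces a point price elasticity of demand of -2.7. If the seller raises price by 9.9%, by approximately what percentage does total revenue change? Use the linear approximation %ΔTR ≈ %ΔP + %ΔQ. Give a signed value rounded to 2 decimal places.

-16.83%

%ΔQ ≈ Ed × %ΔP = (-2.7) × (+9.9%) = -26.7300%
%ΔTR ≈ %ΔP + %ΔQ = (+9.9%) + (-26.7300%) = -16.8300%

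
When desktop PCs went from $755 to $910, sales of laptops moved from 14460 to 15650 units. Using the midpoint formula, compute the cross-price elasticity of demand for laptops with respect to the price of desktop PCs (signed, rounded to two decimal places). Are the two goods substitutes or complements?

%ΔQ_{laptops} = (15650 − 14460)/avg = 1190/15055 = 0.079043…
%ΔP_{desktop PCs} = (910 − 755)/avg = 155/832.5 = 0.186186…
E_cross = (1190/15055) / (155/832.5) = 0.4245…
E_cross > 0 ⇒ the goods are substitutes.

0.42; substitutes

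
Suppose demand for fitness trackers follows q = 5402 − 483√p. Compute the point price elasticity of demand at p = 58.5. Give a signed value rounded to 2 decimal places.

dq/dp = −483/(2√p) = -31.5747. At p = 58.5, q = 1707.76.
Ed = (dq/dp)·(p/q) = (-31.5747) × (58.5/1707.76) = -1.0816…

-1.08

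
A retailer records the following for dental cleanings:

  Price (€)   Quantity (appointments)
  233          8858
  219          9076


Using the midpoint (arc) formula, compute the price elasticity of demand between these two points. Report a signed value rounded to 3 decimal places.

%ΔQ = (9076 − 8858) / [(8858 + 9076)/2] = 218/8967 = 0.024311…
%ΔP = (219 − 233) / [(233 + 219)/2] = -14/226 = -0.061946…
Arc Ed = %ΔQ / %ΔP = (218/8967) / (-14/226) = -0.39245…

-0.392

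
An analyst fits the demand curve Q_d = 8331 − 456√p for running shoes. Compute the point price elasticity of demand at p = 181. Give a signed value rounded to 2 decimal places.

dQ_d/dp = −456/(2√p) = -16.9471. At p = 181, Q_d = 2196.15.
Ed = (dQ_d/dp)·(p/Q_d) = (-16.9471) × (181/2196.15) = -1.3967…

-1.40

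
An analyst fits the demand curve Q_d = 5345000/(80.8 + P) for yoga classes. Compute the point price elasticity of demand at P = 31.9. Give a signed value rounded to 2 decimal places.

dQ_d/dP = −5345000/(80.8 + P)² = -420.823. At P = 31.9, Q_d = 47426.8.
Ed = (dQ_d/dP)·(P/Q_d) = (-420.823) × (31.9/47426.8) = -0.2830…

-0.28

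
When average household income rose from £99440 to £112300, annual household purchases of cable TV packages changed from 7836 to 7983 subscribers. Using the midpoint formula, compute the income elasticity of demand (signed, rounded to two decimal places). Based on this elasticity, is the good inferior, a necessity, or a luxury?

0.15; necessity

%ΔQ = (7983 − 7836)/[( 7836 + 7983)/2] = 147/7909.5 = 0.018585…
%ΔIncome = (112300 − 99440)/[( 99440 + 112300)/2] = 12860/105870 = 0.121469…
E_income = (147/7909.5) / (12860/105870) = 0.1530…
0 < E_income < 1 ⇒ normal good, necessity.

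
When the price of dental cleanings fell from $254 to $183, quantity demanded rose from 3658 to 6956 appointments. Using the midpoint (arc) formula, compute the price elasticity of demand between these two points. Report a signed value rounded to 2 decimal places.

-1.91

%ΔQ = (6956 − 3658) / [(3658 + 6956)/2] = 3298/5307 = 0.621443…
%ΔP = (183 − 254) / [(254 + 183)/2] = -71/218.5 = -0.324942…
Arc Ed = %ΔQ / %ΔP = (3298/5307) / (-71/218.5) = -1.9124…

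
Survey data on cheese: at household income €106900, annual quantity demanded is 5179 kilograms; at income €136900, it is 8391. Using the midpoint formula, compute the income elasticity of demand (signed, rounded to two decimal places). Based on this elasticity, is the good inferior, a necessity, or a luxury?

1.92; luxury

%ΔQ = (8391 − 5179)/[( 5179 + 8391)/2] = 3212/6785 = 0.473397…
%ΔIncome = (136900 − 106900)/[( 106900 + 136900)/2] = 30000/121900 = 0.246103…
E_income = (3212/6785) / (30000/121900) = 1.9235…
E_income > 1 ⇒ normal good, luxury.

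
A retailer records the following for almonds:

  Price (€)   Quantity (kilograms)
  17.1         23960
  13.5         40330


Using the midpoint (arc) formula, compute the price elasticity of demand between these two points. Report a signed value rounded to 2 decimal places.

-2.16

%ΔQ = (40330 − 23960) / [(23960 + 40330)/2] = 16370/32145 = 0.509254…
%ΔP = (13.5 − 17.1) / [(17.1 + 13.5)/2] = -3.6/15.3 = -0.235294…
Arc Ed = %ΔQ / %ΔP = (16370/32145) / (-3.6/15.3) = -2.1643…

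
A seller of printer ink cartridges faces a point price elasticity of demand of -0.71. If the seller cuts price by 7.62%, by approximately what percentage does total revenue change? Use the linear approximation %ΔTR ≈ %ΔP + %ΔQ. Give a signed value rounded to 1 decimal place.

%ΔQ ≈ Ed × %ΔP = (-0.71) × (-7.62%) = +5.4102%
%ΔTR ≈ %ΔP + %ΔQ = (-7.62%) + (+5.4102%) = -2.2098%

-2.2%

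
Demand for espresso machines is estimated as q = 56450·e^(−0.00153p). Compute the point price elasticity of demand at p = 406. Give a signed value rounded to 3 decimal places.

dq/dp = −0.00153·q = -46.4067. At p = 406, q = 30331.2.
Ed = (dq/dp)·(p/q) = (-46.4067) × (406/30331.2) = -0.62118

-0.621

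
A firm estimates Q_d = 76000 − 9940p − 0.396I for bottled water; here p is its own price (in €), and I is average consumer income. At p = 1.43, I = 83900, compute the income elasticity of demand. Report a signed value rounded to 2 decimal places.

-1.16

At the given values, Q_d = 76000 − 9940(1.43) − 0.396(83900) = 28561.4.
∂Q_d/∂I = -0.396.
E = (-0.396) × (83900/28561.4) = -1.1632…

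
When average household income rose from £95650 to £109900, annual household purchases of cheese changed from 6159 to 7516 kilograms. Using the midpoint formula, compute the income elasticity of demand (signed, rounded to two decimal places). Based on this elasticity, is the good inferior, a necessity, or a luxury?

%ΔQ = (7516 − 6159)/[( 6159 + 7516)/2] = 1357/6837.5 = 0.198464…
%ΔIncome = (109900 − 95650)/[( 95650 + 109900)/2] = 14250/102775 = 0.138652…
E_income = (1357/6837.5) / (14250/102775) = 1.4313…
E_income > 1 ⇒ normal good, luxury.

1.43; luxury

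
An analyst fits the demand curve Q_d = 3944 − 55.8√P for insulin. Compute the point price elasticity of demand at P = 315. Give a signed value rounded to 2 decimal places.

-0.17

dQ_d/dP = −55.8/(2√P) = -1.57199. At P = 315, Q_d = 2953.65.
Ed = (dQ_d/dP)·(P/Q_d) = (-1.57199) × (315/2953.65) = -0.1676…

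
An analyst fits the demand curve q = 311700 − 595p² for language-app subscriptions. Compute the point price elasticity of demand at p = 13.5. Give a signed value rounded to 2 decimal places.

dq/dp = −2·595·p = -16065. At p = 13.5, q = 203261.25.
Ed = (dq/dp)·(p/q) = (-16065) × (13.5/203261.25) = -1.0669…

-1.07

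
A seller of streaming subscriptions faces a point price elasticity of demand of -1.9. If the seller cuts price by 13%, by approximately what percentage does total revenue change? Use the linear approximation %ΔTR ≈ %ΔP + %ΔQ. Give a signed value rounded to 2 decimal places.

+11.70%

%ΔQ ≈ Ed × %ΔP = (-1.9) × (-13%) = +24.7000%
%ΔTR ≈ %ΔP + %ΔQ = (-13%) + (+24.7000%) = +11.7000%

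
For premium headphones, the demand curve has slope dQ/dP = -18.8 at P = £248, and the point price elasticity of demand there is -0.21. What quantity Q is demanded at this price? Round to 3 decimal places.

22201.905

Ed = (dQ/dP)·(P/Q) ⇒ Q = (dQ/dP)·P/Ed = (-18.8)·248/(-0.21) = 22201.90476…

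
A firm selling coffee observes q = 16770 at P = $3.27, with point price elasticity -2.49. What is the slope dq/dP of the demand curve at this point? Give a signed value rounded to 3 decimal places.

-12769.817

Ed = (dq/dP)·(P/q) ⇒ dq/dP = Ed·q/P = (-2.49)·16770/3.27 = -12769.81651…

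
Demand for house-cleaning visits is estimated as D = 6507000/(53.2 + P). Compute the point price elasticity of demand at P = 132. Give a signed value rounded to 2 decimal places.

dD/dP = −6507000/(53.2 + P)² = -189.714. At P = 132, D = 35135.
Ed = (dD/dP)·(P/D) = (-189.714) × (132/35135) = -0.7127…

-0.71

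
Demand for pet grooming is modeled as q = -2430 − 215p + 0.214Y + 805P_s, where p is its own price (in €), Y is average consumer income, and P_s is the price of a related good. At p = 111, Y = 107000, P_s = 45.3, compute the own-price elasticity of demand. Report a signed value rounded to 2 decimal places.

-0.72

At the given values, q = -2430 − 215(111) + 0.214(107000) + 805(45.3) = 33069.5.
∂q/∂p = −215.
E = (-215) × (111/33069.5) = -0.7216…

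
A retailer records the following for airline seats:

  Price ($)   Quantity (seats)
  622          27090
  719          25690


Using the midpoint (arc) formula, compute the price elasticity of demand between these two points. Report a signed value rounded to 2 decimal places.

%ΔQ = (25690 − 27090) / [(27090 + 25690)/2] = -1400/26390 = -0.053050…
%ΔP = (719 − 622) / [(622 + 719)/2] = 97/670.5 = 0.144668…
Arc Ed = %ΔQ / %ΔP = (-1400/26390) / (97/670.5) = -0.3667…

-0.37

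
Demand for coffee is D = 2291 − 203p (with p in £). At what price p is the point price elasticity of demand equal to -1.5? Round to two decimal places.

Ed = −203p/(2291 − 203p). Set this equal to -1.5:
203p = 1.5·(2291 − 203p) ⇒ 203p(1 + 1.5) = 1.5·2291
p = 1.5·2291 / (203·2.5) = 6.7714…

6.77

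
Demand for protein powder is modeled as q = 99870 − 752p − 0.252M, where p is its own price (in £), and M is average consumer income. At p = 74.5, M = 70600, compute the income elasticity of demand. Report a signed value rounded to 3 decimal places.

-0.683

At the given values, q = 99870 − 752(74.5) − 0.252(70600) = 26054.8.
∂q/∂M = -0.252.
E = (-0.252) × (70600/26054.8) = -0.68283…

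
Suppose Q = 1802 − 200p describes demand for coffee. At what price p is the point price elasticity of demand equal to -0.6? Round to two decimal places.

3.38

Ed = −200p/(1802 − 200p). Set this equal to -0.6:
200p = 0.6·(1802 − 200p) ⇒ 200p(1 + 0.6) = 0.6·1802
p = 0.6·1802 / (200·1.6) = 3.3787…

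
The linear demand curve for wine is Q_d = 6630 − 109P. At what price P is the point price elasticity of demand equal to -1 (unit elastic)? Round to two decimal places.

30.41

Ed = −109P/(6630 − 109P). Set this equal to -1:
109P = 1·(6630 − 109P) ⇒ 109P(1 + 1) = 1·6630
P = 1·6630 / (109·2) = 30.4128…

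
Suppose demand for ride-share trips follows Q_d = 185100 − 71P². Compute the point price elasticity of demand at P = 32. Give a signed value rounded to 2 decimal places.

dQ_d/dP = −2·71·P = -4544. At P = 32, Q_d = 112396.
Ed = (dQ_d/dP)·(P/Q_d) = (-4544) × (32/112396) = -1.2937…

-1.29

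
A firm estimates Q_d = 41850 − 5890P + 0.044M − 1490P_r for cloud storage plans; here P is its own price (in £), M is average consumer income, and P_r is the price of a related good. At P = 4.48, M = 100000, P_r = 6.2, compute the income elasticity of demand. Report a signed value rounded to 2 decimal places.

At the given values, Q_d = 41850 − 5890(4.48) + 0.044(100000) − 1490(6.2) = 10624.8.
∂Q_d/∂M = 0.044.
E = (0.044) × (100000/10624.8) = 0.4141…

0.41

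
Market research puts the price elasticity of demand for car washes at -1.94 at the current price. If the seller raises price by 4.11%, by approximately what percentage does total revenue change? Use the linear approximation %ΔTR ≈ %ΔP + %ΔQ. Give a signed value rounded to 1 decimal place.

-3.9%

%ΔQ ≈ Ed × %ΔP = (-1.94) × (+4.11%) = -7.9734%
%ΔTR ≈ %ΔP + %ΔQ = (+4.11%) + (-7.9734%) = -3.8634%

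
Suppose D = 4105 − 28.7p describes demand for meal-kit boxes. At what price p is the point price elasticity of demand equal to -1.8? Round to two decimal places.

Ed = −28.7p/(4105 − 28.7p). Set this equal to -1.8:
28.7p = 1.8·(4105 − 28.7p) ⇒ 28.7p(1 + 1.8) = 1.8·4105
p = 1.8·4105 / (28.7·2.8) = 91.9487…

91.95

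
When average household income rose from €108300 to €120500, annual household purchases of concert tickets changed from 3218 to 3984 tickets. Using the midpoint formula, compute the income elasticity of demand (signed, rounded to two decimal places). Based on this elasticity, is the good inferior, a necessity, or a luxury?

%ΔQ = (3984 − 3218)/[( 3218 + 3984)/2] = 766/3601 = 0.212718…
%ΔIncome = (120500 − 108300)/[( 108300 + 120500)/2] = 12200/114400 = 0.106643…
E_income = (766/3601) / (12200/114400) = 1.9946…
E_income > 1 ⇒ normal good, luxury.

1.99; luxury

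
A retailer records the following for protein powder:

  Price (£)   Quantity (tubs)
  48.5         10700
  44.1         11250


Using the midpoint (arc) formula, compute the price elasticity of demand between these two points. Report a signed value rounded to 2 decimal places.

-0.53

%ΔQ = (11250 − 10700) / [(10700 + 11250)/2] = 550/10975 = 0.050113…
%ΔP = (44.1 − 48.5) / [(48.5 + 44.1)/2] = -4.4/46.3 = -0.095032…
Arc Ed = %ΔQ / %ΔP = (550/10975) / (-4.4/46.3) = -0.5273…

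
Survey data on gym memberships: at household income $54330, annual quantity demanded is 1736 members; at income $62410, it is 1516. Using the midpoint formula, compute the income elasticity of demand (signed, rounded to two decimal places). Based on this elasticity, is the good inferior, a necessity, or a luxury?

-0.98; inferior

%ΔQ = (1516 − 1736)/[( 1736 + 1516)/2] = -220/1626 = -0.135301…
%ΔIncome = (62410 − 54330)/[( 54330 + 62410)/2] = 8080/58370 = 0.138427…
E_income = (-220/1626) / (8080/58370) = -0.9774…
E_income < 0 ⇒ inferior good.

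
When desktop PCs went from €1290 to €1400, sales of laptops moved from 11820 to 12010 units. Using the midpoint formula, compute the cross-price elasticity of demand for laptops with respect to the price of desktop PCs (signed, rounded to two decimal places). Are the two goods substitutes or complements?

0.19; substitutes

%ΔQ_{laptops} = (12010 − 11820)/avg = 190/11915 = 0.015946…
%ΔP_{desktop PCs} = (1400 − 1290)/avg = 110/1345 = 0.081784…
E_cross = (190/11915) / (110/1345) = 0.1949…
E_cross > 0 ⇒ the goods are substitutes.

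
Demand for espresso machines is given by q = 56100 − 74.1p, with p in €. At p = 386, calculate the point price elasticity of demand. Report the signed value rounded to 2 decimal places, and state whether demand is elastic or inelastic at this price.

-1.04; elastic

dq/dp = −74.1. At p = 386, q = 56100 − 74.1(386) = 27497.4.
Ed = (dq/dp)·(p/q) = −74.1 × (386/27497.4) = -1.0401…
|Ed| = 1.04 > 1, so demand is elastic.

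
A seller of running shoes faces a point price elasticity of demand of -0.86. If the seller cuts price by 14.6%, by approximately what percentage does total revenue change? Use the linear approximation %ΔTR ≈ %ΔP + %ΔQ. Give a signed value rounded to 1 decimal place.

%ΔQ ≈ Ed × %ΔP = (-0.86) × (-14.6%) = +12.5560%
%ΔTR ≈ %ΔP + %ΔQ = (-14.6%) + (+12.5560%) = -2.0440%

-2.0%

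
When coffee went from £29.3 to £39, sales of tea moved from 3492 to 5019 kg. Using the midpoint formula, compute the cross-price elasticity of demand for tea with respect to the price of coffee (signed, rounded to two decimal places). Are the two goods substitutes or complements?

%ΔQ_{tea} = (5019 − 3492)/avg = 1527/4255.5 = 0.358829…
%ΔP_{coffee} = (39 − 29.3)/avg = 9.7/34.15 = 0.284040…
E_cross = (1527/4255.5) / (9.7/34.15) = 1.2633…
E_cross > 0 ⇒ the goods are substitutes.

1.26; substitutes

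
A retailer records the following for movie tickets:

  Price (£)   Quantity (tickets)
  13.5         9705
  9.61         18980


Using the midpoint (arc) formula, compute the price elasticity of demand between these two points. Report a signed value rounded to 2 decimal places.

-1.92

%ΔQ = (18980 − 9705) / [(9705 + 18980)/2] = 9275/14342.5 = 0.646679…
%ΔP = (9.61 − 13.5) / [(13.5 + 9.61)/2] = -3.89/11.555 = -0.336650…
Arc Ed = %ΔQ / %ΔP = (9275/14342.5) / (-3.89/11.555) = -1.9209…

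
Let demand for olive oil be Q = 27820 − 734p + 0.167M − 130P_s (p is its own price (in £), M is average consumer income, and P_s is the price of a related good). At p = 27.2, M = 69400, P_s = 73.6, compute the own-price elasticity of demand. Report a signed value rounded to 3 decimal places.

At the given values, Q = 27820 − 734(27.2) + 0.167(69400) − 130(73.6) = 9877.
∂Q/∂p = −734.
E = (-734) × (27.2/9877) = -2.02134…

-2.021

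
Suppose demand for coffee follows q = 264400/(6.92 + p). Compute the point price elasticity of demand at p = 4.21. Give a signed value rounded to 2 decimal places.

dq/dp = −264400/(6.92 + p)² = -2134.38. At p = 4.21, q = 23755.6.
Ed = (dq/dp)·(p/q) = (-2134.38) × (4.21/23755.6) = -0.3782…

-0.38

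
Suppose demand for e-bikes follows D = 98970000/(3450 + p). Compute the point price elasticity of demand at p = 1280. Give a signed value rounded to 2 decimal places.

-0.27

dD/dp = −98970000/(3450 + p)² = -4.42366. At p = 1280, D = 20923.9.
Ed = (dD/dp)·(p/D) = (-4.42366) × (1280/20923.9) = -0.2706…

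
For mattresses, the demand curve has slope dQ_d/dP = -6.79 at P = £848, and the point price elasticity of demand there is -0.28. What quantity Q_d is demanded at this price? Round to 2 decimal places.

20564.00

Ed = (dQ_d/dP)·(P/Q_d) ⇒ Q_d = (dQ_d/dP)·P/Ed = (-6.79)·848/(-0.28) = 20564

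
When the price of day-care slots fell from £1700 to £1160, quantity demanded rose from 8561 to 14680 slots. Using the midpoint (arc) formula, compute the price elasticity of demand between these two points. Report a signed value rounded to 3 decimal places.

%ΔQ = (14680 − 8561) / [(8561 + 14680)/2] = 6119/11620.5 = 0.526569…
%ΔP = (1160 − 1700) / [(1700 + 1160)/2] = -540/1430 = -0.377622…
Arc Ed = %ΔQ / %ΔP = (6119/11620.5) / (-540/1430) = -1.39443…

-1.394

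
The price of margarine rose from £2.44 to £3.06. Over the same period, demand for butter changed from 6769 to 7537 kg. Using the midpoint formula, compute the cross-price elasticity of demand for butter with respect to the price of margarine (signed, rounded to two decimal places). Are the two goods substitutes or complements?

%ΔQ_{butter} = (7537 − 6769)/avg = 768/7153 = 0.107367…
%ΔP_{margarine} = (3.06 − 2.44)/avg = 0.62/2.75 = 0.225454…
E_cross = (768/7153) / (0.62/2.75) = 0.4762…
E_cross > 0 ⇒ the goods are substitutes.

0.48; substitutes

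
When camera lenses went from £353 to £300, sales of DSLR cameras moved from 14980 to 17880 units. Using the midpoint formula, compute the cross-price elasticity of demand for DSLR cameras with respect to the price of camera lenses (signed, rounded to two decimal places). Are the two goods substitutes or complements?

%ΔQ_{DSLR cameras} = (17880 − 14980)/avg = 2900/16430 = 0.176506…
%ΔP_{camera lenses} = (300 − 353)/avg = -53/326.5 = -0.162327…
E_cross = (2900/16430) / (-53/326.5) = -1.0873…
E_cross < 0 ⇒ the goods are complements.

-1.09; complements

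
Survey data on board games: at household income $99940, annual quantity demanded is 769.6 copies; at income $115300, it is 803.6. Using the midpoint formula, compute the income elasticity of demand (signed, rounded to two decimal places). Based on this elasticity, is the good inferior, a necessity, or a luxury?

0.30; necessity

%ΔQ = (803.6 − 769.6)/[( 769.6 + 803.6)/2] = 34/786.6 = 0.043224…
%ΔIncome = (115300 − 99940)/[( 99940 + 115300)/2] = 15360/107620 = 0.142724…
E_income = (34/786.6) / (15360/107620) = 0.3028…
0 < E_income < 1 ⇒ normal good, necessity.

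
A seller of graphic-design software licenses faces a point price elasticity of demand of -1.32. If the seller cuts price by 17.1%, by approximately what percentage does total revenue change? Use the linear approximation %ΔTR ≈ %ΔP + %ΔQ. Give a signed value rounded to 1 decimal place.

+5.5%

%ΔQ ≈ Ed × %ΔP = (-1.32) × (-17.1%) = +22.5720%
%ΔTR ≈ %ΔP + %ΔQ = (-17.1%) + (+22.5720%) = +5.4720%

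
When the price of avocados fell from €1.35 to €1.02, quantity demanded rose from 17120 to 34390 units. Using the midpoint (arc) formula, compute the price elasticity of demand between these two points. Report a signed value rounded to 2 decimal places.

-2.41

%ΔQ = (34390 − 17120) / [(17120 + 34390)/2] = 17270/25755 = 0.670549…
%ΔP = (1.02 − 1.35) / [(1.35 + 1.02)/2] = -0.33/1.185 = -0.278481…
Arc Ed = %ΔQ / %ΔP = (17270/25755) / (-0.33/1.185) = -2.4078…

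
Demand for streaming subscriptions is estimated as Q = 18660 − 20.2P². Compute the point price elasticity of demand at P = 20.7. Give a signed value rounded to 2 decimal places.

dQ/dP = −2·20.2·P = -836.28. At P = 20.7, Q = 10004.502.
Ed = (dQ/dP)·(P/Q) = (-836.28) × (20.7/10004.502) = -1.7303…

-1.73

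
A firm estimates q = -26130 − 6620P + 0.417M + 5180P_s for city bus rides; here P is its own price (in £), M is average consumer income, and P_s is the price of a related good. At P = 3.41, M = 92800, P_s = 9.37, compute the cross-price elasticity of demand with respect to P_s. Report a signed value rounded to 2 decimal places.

At the given values, q = -26130 − 6620(3.41) + 0.417(92800) + 5180(9.37) = 38530.
∂q/∂P_s = 5180.
E = (5180) × (9.37/38530) = 1.2597…

1.26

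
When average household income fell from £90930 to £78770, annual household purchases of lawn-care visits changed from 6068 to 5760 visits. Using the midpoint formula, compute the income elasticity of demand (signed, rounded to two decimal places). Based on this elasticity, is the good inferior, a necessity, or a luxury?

0.36; necessity

%ΔQ = (5760 − 6068)/[( 6068 + 5760)/2] = -308/5914 = -0.052079…
%ΔIncome = (78770 − 90930)/[( 90930 + 78770)/2] = -12160/84850 = -0.143311…
E_income = (-308/5914) / (-12160/84850) = 0.3634…
0 < E_income < 1 ⇒ normal good, necessity.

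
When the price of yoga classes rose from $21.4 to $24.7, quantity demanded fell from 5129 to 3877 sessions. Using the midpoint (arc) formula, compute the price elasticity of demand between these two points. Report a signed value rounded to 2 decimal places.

-1.94

%ΔQ = (3877 − 5129) / [(5129 + 3877)/2] = -1252/4503 = -0.278036…
%ΔP = (24.7 − 21.4) / [(21.4 + 24.7)/2] = 3.3/23.05 = 0.143167…
Arc Ed = %ΔQ / %ΔP = (-1252/4503) / (3.3/23.05) = -1.9420…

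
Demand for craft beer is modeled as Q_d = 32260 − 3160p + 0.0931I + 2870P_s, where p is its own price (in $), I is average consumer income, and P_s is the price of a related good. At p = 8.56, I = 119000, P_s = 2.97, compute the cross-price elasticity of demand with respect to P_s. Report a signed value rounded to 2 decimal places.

0.34

At the given values, Q_d = 32260 − 3160(8.56) + 0.0931(119000) + 2870(2.97) = 24813.2.
∂Q_d/∂P_s = 2870.
E = (2870) × (2.97/24813.2) = 0.3435…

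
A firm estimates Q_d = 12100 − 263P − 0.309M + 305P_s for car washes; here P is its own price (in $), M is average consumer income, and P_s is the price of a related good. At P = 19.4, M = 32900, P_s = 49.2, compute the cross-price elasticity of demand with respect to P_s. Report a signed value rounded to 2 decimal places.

At the given values, Q_d = 12100 − 263(19.4) − 0.309(32900) + 305(49.2) = 11837.7.
∂Q_d/∂P_s = 305.
E = (305) × (49.2/11837.7) = 1.2676…

1.27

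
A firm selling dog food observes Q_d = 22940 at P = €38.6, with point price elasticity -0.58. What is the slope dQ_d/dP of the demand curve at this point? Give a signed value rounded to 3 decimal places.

Ed = (dQ_d/dP)·(P/Q_d) ⇒ dQ_d/dP = Ed·Q_d/P = (-0.58)·22940/38.6 = -344.69430…

-344.694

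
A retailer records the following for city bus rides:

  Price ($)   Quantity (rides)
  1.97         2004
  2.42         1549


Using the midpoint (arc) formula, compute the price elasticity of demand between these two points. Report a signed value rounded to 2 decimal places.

%ΔQ = (1549 − 2004) / [(2004 + 1549)/2] = -455/1776.5 = -0.256121…
%ΔP = (2.42 − 1.97) / [(1.97 + 2.42)/2] = 0.45/2.195 = 0.205011…
Arc Ed = %ΔQ / %ΔP = (-455/1776.5) / (0.45/2.195) = -1.2493…

-1.25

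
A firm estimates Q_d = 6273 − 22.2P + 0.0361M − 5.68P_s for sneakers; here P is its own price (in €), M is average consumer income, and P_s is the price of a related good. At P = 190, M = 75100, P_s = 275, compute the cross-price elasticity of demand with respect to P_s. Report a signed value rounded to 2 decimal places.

-0.49

At the given values, Q_d = 6273 − 22.2(190) + 0.0361(75100) − 5.68(275) = 3204.11.
∂Q_d/∂P_s = -5.68.
E = (-5.68) × (275/3204.11) = -0.4874…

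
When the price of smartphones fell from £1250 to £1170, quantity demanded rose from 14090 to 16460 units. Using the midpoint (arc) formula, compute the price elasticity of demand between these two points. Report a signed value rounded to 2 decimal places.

%ΔQ = (16460 − 14090) / [(14090 + 16460)/2] = 2370/15275 = 0.155155…
%ΔP = (1170 − 1250) / [(1250 + 1170)/2] = -80/1210 = -0.066115…
Arc Ed = %ΔQ / %ΔP = (2370/15275) / (-80/1210) = -2.3467…

-2.35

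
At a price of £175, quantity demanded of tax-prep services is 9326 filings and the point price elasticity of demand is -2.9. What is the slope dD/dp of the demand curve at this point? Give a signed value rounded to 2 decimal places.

Ed = (dD/dp)·(p/D) ⇒ dD/dp = Ed·D/p = (-2.9)·9326/175 = -154.5451…

-154.55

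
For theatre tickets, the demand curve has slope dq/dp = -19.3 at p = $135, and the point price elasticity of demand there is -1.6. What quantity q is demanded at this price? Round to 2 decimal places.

Ed = (dq/dp)·(p/q) ⇒ q = (dq/dp)·p/Ed = (-19.3)·135/(-1.6) = 1628.4375

1628.44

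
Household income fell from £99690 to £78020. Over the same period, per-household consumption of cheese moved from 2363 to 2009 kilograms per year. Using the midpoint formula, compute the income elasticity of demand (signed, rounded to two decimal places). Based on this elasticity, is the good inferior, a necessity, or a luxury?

%ΔQ = (2009 − 2363)/[( 2363 + 2009)/2] = -354/2186 = -0.161939…
%ΔIncome = (78020 − 99690)/[( 99690 + 78020)/2] = -21670/88855 = -0.243880…
E_income = (-354/2186) / (-21670/88855) = 0.6640…
0 < E_income < 1 ⇒ normal good, necessity.

0.66; necessity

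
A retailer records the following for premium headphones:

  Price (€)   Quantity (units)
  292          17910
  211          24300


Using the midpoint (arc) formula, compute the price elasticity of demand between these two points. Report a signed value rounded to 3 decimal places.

%ΔQ = (24300 − 17910) / [(17910 + 24300)/2] = 6390/21105 = 0.302771…
%ΔP = (211 − 292) / [(292 + 211)/2] = -81/251.5 = -0.322067…
Arc Ed = %ΔQ / %ΔP = (6390/21105) / (-81/251.5) = -0.94008…

-0.940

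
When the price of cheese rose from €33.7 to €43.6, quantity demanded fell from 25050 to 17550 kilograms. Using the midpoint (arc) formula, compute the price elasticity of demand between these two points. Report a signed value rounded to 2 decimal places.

%ΔQ = (17550 − 25050) / [(25050 + 17550)/2] = -7500/21300 = -0.352112…
%ΔP = (43.6 − 33.7) / [(33.7 + 43.6)/2] = 9.9/38.65 = 0.256144…
Arc Ed = %ΔQ / %ΔP = (-7500/21300) / (9.9/38.65) = -1.3746…

-1.37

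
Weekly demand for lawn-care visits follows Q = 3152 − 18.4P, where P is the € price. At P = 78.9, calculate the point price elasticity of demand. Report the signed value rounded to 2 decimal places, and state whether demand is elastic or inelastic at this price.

dQ/dP = −18.4. At P = 78.9, Q = 3152 − 18.4(78.9) = 1700.24.
Ed = (dQ/dP)·(P/Q) = −18.4 × (78.9/1700.24) = -0.8538…
|Ed| = 0.85 < 1, so demand is inelastic.

-0.85; inelastic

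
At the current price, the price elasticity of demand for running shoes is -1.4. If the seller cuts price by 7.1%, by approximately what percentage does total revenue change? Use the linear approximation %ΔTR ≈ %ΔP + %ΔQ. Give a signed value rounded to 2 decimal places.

%ΔQ ≈ Ed × %ΔP = (-1.4) × (-7.1%) = +9.9400%
%ΔTR ≈ %ΔP + %ΔQ = (-7.1%) + (+9.9400%) = +2.8400%

+2.84%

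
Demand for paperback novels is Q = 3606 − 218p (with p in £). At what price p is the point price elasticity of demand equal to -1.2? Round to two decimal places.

Ed = −218p/(3606 − 218p). Set this equal to -1.2:
218p = 1.2·(3606 − 218p) ⇒ 218p(1 + 1.2) = 1.2·3606
p = 1.2·3606 / (218·2.2) = 9.0225…

9.02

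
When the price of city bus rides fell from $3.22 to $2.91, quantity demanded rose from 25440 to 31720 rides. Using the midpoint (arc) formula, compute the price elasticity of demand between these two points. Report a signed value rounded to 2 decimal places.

%ΔQ = (31720 − 25440) / [(25440 + 31720)/2] = 6280/28580 = 0.219734…
%ΔP = (2.91 − 3.22) / [(3.22 + 2.91)/2] = -0.31/3.065 = -0.101141…
Arc Ed = %ΔQ / %ΔP = (6280/28580) / (-0.31/3.065) = -2.1725…

-2.17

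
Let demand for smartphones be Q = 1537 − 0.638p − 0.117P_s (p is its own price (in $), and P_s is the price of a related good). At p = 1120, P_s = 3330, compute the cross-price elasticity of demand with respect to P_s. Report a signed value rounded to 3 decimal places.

-0.900

At the given values, Q = 1537 − 0.638(1120) − 0.117(3330) = 432.83.
∂Q/∂P_s = -0.117.
E = (-0.117) × (3330/432.83) = -0.90014…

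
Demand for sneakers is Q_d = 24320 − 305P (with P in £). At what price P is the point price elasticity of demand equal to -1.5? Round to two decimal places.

Ed = −305P/(24320 − 305P). Set this equal to -1.5:
305P = 1.5·(24320 − 305P) ⇒ 305P(1 + 1.5) = 1.5·24320
P = 1.5·24320 / (305·2.5) = 47.8426…

47.84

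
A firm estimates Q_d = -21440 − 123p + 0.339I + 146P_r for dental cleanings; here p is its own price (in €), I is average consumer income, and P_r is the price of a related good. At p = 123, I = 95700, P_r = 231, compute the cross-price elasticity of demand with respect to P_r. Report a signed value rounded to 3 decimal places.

At the given values, Q_d = -21440 − 123(123) + 0.339(95700) + 146(231) = 29599.3.
∂Q_d/∂P_r = 146.
E = (146) × (231/29599.3) = 1.13941…

1.139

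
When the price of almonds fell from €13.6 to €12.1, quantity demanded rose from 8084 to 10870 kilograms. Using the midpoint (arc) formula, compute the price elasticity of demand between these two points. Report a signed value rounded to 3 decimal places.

%ΔQ = (10870 − 8084) / [(8084 + 10870)/2] = 2786/9477 = 0.293974…
%ΔP = (12.1 − 13.6) / [(13.6 + 12.1)/2] = -1.5/12.85 = -0.116731…
Arc Ed = %ΔQ / %ΔP = (2786/9477) / (-1.5/12.85) = -2.51838…

-2.518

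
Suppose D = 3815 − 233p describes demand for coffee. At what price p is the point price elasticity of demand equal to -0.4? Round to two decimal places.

4.68

Ed = −233p/(3815 − 233p). Set this equal to -0.4:
233p = 0.4·(3815 − 233p) ⇒ 233p(1 + 0.4) = 0.4·3815
p = 0.4·3815 / (233·1.4) = 4.6781…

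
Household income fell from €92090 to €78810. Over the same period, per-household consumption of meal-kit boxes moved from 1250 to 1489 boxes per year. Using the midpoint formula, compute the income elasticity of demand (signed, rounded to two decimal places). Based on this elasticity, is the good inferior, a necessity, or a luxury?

%ΔQ = (1489 − 1250)/[( 1250 + 1489)/2] = 239/1369.5 = 0.174516…
%ΔIncome = (78810 − 92090)/[( 92090 + 78810)/2] = -13280/85450 = -0.155412…
E_income = (239/1369.5) / (-13280/85450) = -1.1229…
E_income < 0 ⇒ inferior good.

-1.12; inferior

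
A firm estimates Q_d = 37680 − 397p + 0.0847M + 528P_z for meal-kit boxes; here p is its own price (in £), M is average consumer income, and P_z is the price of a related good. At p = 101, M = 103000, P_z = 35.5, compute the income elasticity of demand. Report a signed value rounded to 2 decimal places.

0.35

At the given values, Q_d = 37680 − 397(101) + 0.0847(103000) + 528(35.5) = 25051.1.
∂Q_d/∂M = 0.0847.
E = (0.0847) × (103000/25051.1) = 0.3482…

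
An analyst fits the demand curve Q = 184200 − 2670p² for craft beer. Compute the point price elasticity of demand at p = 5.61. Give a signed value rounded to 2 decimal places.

dQ/dp = −2·2670·p = -29957.4. At p = 5.61, Q = 100169.493.
Ed = (dQ/dp)·(p/Q) = (-29957.4) × (5.61/100169.493) = -1.6777…

-1.68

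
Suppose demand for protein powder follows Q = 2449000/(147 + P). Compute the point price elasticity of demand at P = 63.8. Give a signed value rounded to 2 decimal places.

-0.30

dQ/dP = −2449000/(147 + P)² = -55.1122. At P = 63.8, Q = 11617.6.
Ed = (dQ/dP)·(P/Q) = (-55.1122) × (63.8/11617.6) = -0.3026…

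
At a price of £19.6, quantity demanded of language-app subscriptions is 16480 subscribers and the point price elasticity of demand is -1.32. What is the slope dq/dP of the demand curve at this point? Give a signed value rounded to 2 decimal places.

Ed = (dq/dP)·(P/q) ⇒ dq/dP = Ed·q/P = (-1.32)·16480/19.6 = -1109.8775…

-1109.88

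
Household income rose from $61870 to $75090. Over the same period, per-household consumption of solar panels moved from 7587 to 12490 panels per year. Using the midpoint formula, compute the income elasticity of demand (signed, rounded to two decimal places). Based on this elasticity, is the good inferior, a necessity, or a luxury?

%ΔQ = (12490 − 7587)/[( 7587 + 12490)/2] = 4903/10038.5 = 0.488419…
%ΔIncome = (75090 − 61870)/[( 61870 + 75090)/2] = 13220/68480 = 0.193049…
E_income = (4903/10038.5) / (13220/68480) = 2.5300…
E_income > 1 ⇒ normal good, luxury.

2.53; luxury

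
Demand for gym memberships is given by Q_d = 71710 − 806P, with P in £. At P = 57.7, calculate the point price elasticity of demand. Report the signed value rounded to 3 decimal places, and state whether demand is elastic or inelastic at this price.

-1.845; elastic

dQ_d/dP = −806. At P = 57.7, Q_d = 71710 − 806(57.7) = 25203.8.
Ed = (dQ_d/dP)·(P/Q_d) = −806 × (57.7/25203.8) = -1.84520…
|Ed| = 1.845 > 1, so demand is elastic.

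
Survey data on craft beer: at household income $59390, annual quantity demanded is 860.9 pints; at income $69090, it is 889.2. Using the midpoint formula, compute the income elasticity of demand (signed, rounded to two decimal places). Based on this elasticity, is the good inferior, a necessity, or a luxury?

0.21; necessity

%ΔQ = (889.2 − 860.9)/[( 860.9 + 889.2)/2] = 28.3/875.05 = 0.032341…
%ΔIncome = (69090 − 59390)/[( 59390 + 69090)/2] = 9700/64240 = 0.150996…
E_income = (28.3/875.05) / (9700/64240) = 0.2141…
0 < E_income < 1 ⇒ normal good, necessity.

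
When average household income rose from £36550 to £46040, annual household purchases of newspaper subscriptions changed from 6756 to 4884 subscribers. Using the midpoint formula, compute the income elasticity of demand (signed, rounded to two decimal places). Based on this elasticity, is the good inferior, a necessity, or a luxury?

-1.40; inferior

%ΔQ = (4884 − 6756)/[( 6756 + 4884)/2] = -1872/5820 = -0.321649…
%ΔIncome = (46040 − 36550)/[( 36550 + 46040)/2] = 9490/41295 = 0.229809…
E_income = (-1872/5820) / (9490/41295) = -1.3996…
E_income < 0 ⇒ inferior good.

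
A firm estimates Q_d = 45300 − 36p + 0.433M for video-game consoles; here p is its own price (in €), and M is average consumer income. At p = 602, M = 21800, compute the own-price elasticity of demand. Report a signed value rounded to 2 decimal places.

-0.66

At the given values, Q_d = 45300 − 36(602) + 0.433(21800) = 33067.4.
∂Q_d/∂p = −36.
E = (-36) × (602/33067.4) = -0.6553…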